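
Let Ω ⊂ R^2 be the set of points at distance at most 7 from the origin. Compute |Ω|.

The n-ball volume is π^(n/2)·r^n/Γ(n/2+1). With n=2, r=7: V = 49·π ≈ 153.938.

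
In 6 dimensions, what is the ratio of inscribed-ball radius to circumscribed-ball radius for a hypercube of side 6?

Ratio = (s/2)/(s√6/2) = 6^(-1/2) ≈ 0.408248.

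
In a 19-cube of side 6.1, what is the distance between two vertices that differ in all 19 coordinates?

Diagonal = √19 · 6.1 ≈ 26.5893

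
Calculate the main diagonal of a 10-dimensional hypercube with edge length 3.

||(3,3,...,3)|| = √(10)·3 ≈ 9.48683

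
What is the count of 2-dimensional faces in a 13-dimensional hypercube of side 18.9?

An n-cube has C(n,k)·2^(n-k) k-faces. Here C(13,2)·2^11 = 78·2048 = 159744.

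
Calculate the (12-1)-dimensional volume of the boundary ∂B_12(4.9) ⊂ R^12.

The surface area of an n-ball is 2π^(n/2) r^(n-1) / Γ(n/2). For n=12, r=4.9: 6.26477e+08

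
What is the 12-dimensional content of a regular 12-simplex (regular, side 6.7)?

Volume = 6.7^12 · √(13/2^12) / 12! ≈ 0.962393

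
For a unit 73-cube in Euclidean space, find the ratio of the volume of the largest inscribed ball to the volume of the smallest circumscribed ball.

Volume scales as r^n, and r_in/r_out = 1/√73, giving (1/√73)^73 ≈ 9.74351e-69.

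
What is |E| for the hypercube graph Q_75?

Each of the 2^75 = 37778931862957161709568 vertices has degree 75; total edges = 75·2^75/2 = 1416709944860893564108800.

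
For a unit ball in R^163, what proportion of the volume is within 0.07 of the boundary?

V(inner)/V(outer) = ((1-0.07)/1)^163 ≈ 7.29e-06, so the shell fraction is 0.999993.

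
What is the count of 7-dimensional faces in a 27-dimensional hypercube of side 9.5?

f_7(27-cube) = (27 choose 7) · 2^20 = 931166945280.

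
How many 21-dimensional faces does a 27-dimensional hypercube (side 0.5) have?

f_21(27-cube) = (27 choose 21) · 2^6 = 18944640.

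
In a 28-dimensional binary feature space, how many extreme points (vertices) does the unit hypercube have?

An n-cube has 2^n vertices; for n = 28 that is 2^28 = 268435456.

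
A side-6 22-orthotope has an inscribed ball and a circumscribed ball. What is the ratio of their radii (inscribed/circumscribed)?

For an n-cube of any side s, the inradius is s/2 and the circumradius is s√n/2, so the ratio is 1/√22 ≈ 0.213201.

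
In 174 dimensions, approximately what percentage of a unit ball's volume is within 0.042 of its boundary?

1 - (1-0.042)^174 ≈ 0.999428 ≈ 99.94%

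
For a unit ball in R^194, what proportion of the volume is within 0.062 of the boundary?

V(inner)/V(outer) = ((1-0.062)/1)^194 ≈ 4.049e-06, so the shell fraction is 0.999995951.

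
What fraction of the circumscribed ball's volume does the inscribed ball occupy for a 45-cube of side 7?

V_in / V_out = (r_in/r_out)^45 = (1/√45)^45 = 45^(-45/2) ≈ 6.34919e-38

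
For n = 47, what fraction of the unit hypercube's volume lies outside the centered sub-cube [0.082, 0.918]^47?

1 - (1 - 2·0.082)^47 = 1 - 0.836^47 ≈ 0.999779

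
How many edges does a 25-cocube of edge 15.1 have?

An n-cross-polytope has 2^(k+1)·C(n,k+1) k-faces. Here 2^2·C(25,2) = 4·300 = 1200.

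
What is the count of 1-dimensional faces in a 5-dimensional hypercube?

An n-cube has C(n,k)·2^(n-k) k-faces. Here C(5,1)·2^4 = 5·16 = 80.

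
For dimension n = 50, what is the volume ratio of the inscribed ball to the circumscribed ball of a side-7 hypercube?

V_in / V_out = (r_in/r_out)^50 = (1/√50)^50 = 50^(-50/2) ≈ 3.35544e-43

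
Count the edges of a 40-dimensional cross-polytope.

An n-cross-polytope has 2^(k+1)·C(n,k+1) k-faces. Here 2^2·C(40,2) = 4·780 = 3120.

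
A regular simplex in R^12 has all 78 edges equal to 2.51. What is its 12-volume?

Volume = 2.51^12 · √(13/2^12) / 12! ≈ 7.35427e-06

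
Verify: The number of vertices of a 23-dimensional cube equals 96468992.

False. The 23-cube has 2^23 = 8388608 vertices.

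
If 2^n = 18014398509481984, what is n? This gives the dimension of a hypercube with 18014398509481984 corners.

Since 2^n = 18014398509481984, we have n = 54.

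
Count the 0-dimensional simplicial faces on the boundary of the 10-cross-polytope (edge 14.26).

An n-cross-polytope has 2^(k+1)·C(n,k+1) k-faces. Here 2^1·C(10,1) = 2·10 = 20.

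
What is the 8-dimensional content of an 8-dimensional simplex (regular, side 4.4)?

V_8 = √(9) · 4.4^8 / (8! · 2^(8/2)) ≈ 0.653284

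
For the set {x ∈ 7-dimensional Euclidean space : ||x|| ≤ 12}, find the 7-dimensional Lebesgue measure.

Volume = π^{7/2}·(12)^7/Γ(9/2) = 191102976·π^3/35 ≈ 1.69297e+08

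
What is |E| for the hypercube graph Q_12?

An n-cube has n·2^(n-1) edges. With n = 12: 12·2048 = 24576.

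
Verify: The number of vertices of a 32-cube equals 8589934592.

False. The 32-cube has 2^32 = 4294967296 vertices.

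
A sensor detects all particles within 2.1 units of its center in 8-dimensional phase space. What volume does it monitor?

Volume = π^{8/2}·(2.1)^8/Γ(5) ≈ 1535.12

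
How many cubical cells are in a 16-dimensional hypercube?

An n-cube has C(n,k)·2^(n-k) k-faces. Here C(16,3)·2^13 = 560·8192 = 4587520.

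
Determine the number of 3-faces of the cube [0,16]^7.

f_3(7-cube) = (7 choose 3) · 2^4 = 560.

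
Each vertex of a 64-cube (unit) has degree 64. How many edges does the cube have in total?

Each of the 2^64 = 18446744073709551616 vertices has degree 64; total edges = 64·2^64/2 = 590295810358705651712.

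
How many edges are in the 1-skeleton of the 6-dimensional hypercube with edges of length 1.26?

Each of the 2^6 = 64 vertices has degree 6; total edges = 6·2^6/2 = 192.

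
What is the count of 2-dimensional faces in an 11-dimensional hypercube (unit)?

Number of 2-faces = C(11,2) · 2^(11-2) = 55 · 512 = 28160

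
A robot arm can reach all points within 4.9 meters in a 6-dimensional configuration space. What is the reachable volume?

V_6(4.9) = π^(6/2) · (4.9)^6 / Γ(6/2 + 1) ≈ 71527.8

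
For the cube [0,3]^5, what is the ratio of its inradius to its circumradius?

For an n-cube of any side s, the inradius is s/2 and the circumradius is s√n/2, so the ratio is 1/√5 ≈ 0.447214.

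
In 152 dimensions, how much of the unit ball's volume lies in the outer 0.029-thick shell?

Shell fraction = 1 - (1-0.029)^152 ≈ 0.988589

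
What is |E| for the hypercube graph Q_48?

Each of the 2^48 = 281474976710656 vertices has degree 48; total edges = 48·2^48/2 = 6755399441055744.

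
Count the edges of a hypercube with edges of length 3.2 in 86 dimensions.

The 86-cube has n·2^(n-1) = 86·2^85 = 86·38685626227668133590597632 = 3326963855579459488791396352 edges.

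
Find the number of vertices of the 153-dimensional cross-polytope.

Number of vertices = 2n = 306.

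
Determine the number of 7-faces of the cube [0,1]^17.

Choose 7 of 17 axes to span the face (C(17,7) = 19448 ways), then fix each of the remaining 10 coordinates at one of its two extreme values (2^10 = 1024 ways): 19448·1024 = 19914752.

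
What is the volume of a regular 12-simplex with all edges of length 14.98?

V = (14.98^12 / 12!) · √((12+1) / 2^12) ≈ 15017.5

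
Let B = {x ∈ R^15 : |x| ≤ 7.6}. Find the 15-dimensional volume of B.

The n-ball volume is π^(n/2)·r^n/Γ(n/2+1). With n=15, r=7.6: V ≈ 6.21776e+12.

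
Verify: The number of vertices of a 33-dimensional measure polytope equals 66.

False. The 33-cube has 2^33 = 8589934592 vertices.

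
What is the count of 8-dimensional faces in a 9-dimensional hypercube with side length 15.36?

An n-cube has C(n,k)·2^(n-k) k-faces. Here C(9,8)·2^1 = 9·2 = 18.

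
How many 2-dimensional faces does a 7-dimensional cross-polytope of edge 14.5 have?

Number of 2-faces = 2^(2+1) · C(7,2+1) = 8 · 35 = 280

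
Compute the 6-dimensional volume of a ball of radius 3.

V = 243·π^3/2 ≈ 3767.26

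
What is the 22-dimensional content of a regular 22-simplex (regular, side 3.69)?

For a regular n-simplex with edge a, V = (a^n / n!)·√((n+1)/2^n). With a=3.69, n=22: V ≈ 6.21366e-12.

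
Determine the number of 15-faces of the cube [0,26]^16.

Choose 15 of 16 axes to span the face (C(16,15) = 16 ways), then fix each of the remaining 1 coordinate at one of its two extreme values (2^1 = 2 ways): 16·2 = 32.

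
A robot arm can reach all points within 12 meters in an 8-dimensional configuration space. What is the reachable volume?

V_8(12) = π^(8/2) · (12)^8 / Γ(8/2 + 1) = 17915904·π^4 ≈ 1.74517e+09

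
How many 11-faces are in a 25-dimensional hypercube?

f_11(25-cube) = (25 choose 11) · 2^14 = 73030041600.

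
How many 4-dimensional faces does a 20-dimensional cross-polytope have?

An n-cross-polytope has 2^(k+1)·C(n,k+1) k-faces. Here 2^5·C(20,5) = 32·15504 = 496128.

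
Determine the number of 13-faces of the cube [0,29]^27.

Number of 13-faces = C(27,13) · 2^(27-13) = 20058300 · 16384 = 328635187200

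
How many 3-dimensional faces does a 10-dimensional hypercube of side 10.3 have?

An n-cube has C(n,k)·2^(n-k) k-faces. Here C(10,3)·2^7 = 120·128 = 15360.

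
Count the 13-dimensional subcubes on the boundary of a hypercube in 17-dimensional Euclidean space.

An n-cube has C(n,k)·2^(n-k) k-faces. Here C(17,13)·2^4 = 2380·16 = 38080.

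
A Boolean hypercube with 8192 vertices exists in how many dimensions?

The n-cube has 2^n vertices, and 8192 = 2^13, so n = 13.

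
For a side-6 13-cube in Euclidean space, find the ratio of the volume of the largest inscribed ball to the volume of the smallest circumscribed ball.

Volume scales as r^n, and r_in/r_out = 1/√13, giving (1/√13)^13 ≈ 5.74603e-08.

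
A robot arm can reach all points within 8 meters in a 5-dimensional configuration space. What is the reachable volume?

Volume = π^{5/2}·(8)^5/Γ(7/2) = 262144·π^2/15 ≈ 172484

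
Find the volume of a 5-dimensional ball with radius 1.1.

Volume = π^{5/2}·(1.1)^5/Γ(7/2) ≈ 8.47738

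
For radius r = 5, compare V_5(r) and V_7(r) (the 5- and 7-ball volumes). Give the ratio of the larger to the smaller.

V_5(5) ≈ 16449.3, V_7(5) ≈ 369122. The 7-ball is larger by a factor of 22.44.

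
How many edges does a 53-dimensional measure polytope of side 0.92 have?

The 53-cube has n·2^(n-1) = 53·2^52 = 53·4503599627370496 = 238690780250636288 edges.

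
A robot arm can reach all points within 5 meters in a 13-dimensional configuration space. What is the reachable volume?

V = 31250000000·π^6/27027 ≈ 1.11161e+09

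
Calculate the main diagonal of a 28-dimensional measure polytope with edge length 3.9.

d = √(3.9² + 3.9² + ... + 3.9²) [28 terms] = √(28·3.9²) = 3.9√28 ≈ 20.6369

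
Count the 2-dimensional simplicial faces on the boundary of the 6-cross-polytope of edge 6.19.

Each 2-face is the convex hull of 3 vertices, one chosen as ±e_i from each of 3 distinct axes: 2^3·C(6,3) = 160.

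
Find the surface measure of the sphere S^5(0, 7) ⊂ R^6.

|∂B_6(7)| = 16807·π^3 ≈ 521122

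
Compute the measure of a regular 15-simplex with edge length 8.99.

Volume = 8.99^15 · √(16/2^15) / 15! ≈ 3.42161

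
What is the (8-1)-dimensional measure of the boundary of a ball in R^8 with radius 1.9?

S_8(1.9) = 2·π^(8/2)·(1.9)^7 / Γ(8/2) ≈ 2902.37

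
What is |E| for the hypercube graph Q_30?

An n-cube has n·2^(n-1) edges. With n = 30: 30·536870912 = 16106127360.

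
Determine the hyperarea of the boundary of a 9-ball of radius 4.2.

S = n·V_n(r)/r = 9·V_9(4.2)/4.2 (volume-to-surface relation), giving 2.87445e+06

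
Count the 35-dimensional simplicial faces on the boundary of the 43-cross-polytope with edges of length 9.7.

An n-cross-polytope has 2^(k+1)·C(n,k+1) k-faces. Here 2^36·C(43,36) = 68719476736·32224114 = 2214424252361211904.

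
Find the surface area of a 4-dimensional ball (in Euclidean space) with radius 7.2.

|∂B_4(7.2)| ≈ 7367.62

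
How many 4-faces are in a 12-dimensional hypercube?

f_4(12-cube) = (12 choose 4) · 2^8 = 126720.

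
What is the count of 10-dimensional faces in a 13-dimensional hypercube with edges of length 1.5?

An n-cube has C(n,k)·2^(n-k) k-faces. Here C(13,10)·2^3 = 286·8 = 2288.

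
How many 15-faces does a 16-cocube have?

Number of 15-faces = 2^(15+1) · C(16,15+1) = 65536 · 1 = 65536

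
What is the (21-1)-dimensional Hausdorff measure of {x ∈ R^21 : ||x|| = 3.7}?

S_21(3.7) = 2·π^(21/2)·(3.7)^20 / Γ(21/2) ≈ 6.77332e+10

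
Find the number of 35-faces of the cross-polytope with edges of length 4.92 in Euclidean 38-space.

An n-cross-polytope has 2^(k+1)·C(n,k+1) k-faces. Here 2^36·C(38,36) = 68719476736·703 = 48309792145408.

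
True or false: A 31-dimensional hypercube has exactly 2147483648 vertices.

True. The 31-cube has 2^31 = 2147483648 vertices.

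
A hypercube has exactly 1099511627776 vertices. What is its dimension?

2^n = 1099511627776 ⇒ n = log_2(1099511627776) = 40.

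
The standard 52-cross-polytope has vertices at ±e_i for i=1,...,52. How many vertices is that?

The 52-dimensional cross-polytope has 2n = 2·52 = 104 vertices.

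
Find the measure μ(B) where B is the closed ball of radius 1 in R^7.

Volume = π^{7/2}·(1)^7/Γ(9/2) = 16·π^3/105 ≈ 4.72477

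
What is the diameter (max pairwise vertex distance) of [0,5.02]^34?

d = √(5.02² + 5.02² + ... + 5.02²) [34 terms] = √(34·5.02²) = 5.02√34 ≈ 29.2714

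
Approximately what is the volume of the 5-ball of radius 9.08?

V_5(9.08) = π^(5/2) · (9.08)^5 / Γ(5/2 + 1) ≈ 324884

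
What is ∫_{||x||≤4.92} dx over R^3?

The n-ball volume is π^(n/2)·r^n/Γ(n/2+1). With n=3, r=4.92: V ≈ 498.866.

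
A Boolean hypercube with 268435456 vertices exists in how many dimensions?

n = log_2(268435456) = 28.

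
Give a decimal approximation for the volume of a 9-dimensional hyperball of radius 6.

Volume = π^{9/2}·(6)^9/Γ(11/2) = 11943936·π^4/35 ≈ 3.32414e+07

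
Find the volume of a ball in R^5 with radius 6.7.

The n-ball volume is π^(n/2)·r^n/Γ(n/2+1). With n=5, r=6.7: V ≈ 71067.7.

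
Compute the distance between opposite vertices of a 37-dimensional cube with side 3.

The space diagonal of an n-cube of side s is s√n. Here 3·√37 ≈ 18.2483.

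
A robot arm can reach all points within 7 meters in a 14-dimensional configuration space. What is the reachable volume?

V_14(7) = π^(14/2) · (7)^14 / Γ(14/2 + 1) = 96889010407·π^7/720 ≈ 4.06435e+11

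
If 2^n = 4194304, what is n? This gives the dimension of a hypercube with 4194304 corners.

2^n = 4194304 ⇒ n = log_2(4194304) = 22.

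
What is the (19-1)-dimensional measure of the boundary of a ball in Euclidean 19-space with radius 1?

The surface area of an n-ball is 2π^(n/2) r^(n-1) / Γ(n/2). For n=19, r=1: 1024·π^9/34459425 ≈ 0.88581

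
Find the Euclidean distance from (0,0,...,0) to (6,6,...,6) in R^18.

||(6,6,...,6)|| = √(18)·6 ≈ 25.4558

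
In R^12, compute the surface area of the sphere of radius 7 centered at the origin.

S_12(7) = 2·π^(12/2)·(7)^11 / Γ(12/2) = 1977326743·π^6/60 ≈ 3.1683e+10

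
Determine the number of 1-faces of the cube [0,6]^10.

An n-cube has C(n,k)·2^(n-k) k-faces. Here C(10,1)·2^9 = 10·512 = 5120.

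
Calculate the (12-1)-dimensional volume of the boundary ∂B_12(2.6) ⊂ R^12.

|∂B_12(2.6)| ≈ 588105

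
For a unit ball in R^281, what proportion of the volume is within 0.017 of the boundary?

V(inner)/V(outer) = ((1-0.017)/1)^281 ≈ 0.008082, so the shell fraction is 0.991918.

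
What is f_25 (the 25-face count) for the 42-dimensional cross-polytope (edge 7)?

Each 25-face is the convex hull of 26 vertices, one chosen as ±e_i from each of 26 distinct axes: 2^26·C(42,26) = 11174278261666480128.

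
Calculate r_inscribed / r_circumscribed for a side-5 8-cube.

r_in / r_out = (5/2) / (5√8/2) = 1/√8 ≈ 0.353553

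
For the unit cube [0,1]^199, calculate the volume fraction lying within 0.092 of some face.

The inner cube has side 1-2·0.092 = 0.816 and volume (0.816)^199 ≈ 2.669e-18, so the shell holds 1 - 2.669e-18 of the volume.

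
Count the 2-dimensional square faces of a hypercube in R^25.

An n-cube has C(n,k)·2^(n-k) k-faces. Here C(25,2)·2^23 = 300·8388608 = 2516582400.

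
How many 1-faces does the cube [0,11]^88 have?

Each of the 2^88 = 309485009821345068724781056 vertices has degree 88; total edges = 88·2^88/2 = 13617340432139183023890366464.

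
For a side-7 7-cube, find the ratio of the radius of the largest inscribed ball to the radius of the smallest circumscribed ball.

r_in = 7/2 (half the side); r_out = 7√7/2 (half the diagonal). Ratio = 1/√7 ≈ 0.377964.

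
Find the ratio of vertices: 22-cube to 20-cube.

The 22-cube has 2^22 = 4194304 vertices. The 20-cube has 2^20 = 1048576 vertices. Ratio: 4194304/1048576 = 4.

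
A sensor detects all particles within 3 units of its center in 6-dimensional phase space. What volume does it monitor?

V_6(3) = π^(6/2) · (3)^6 / Γ(6/2 + 1) = 243·π^3/2 ≈ 3767.26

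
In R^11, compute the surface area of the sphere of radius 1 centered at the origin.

The surface area of an n-ball is 2π^(n/2) r^(n-1) / Γ(n/2). For n=11, r=1: 64·π^5/945 ≈ 20.7251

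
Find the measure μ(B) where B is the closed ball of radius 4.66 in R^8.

The n-ball volume is π^(n/2)·r^n/Γ(n/2+1). With n=8, r=4.66: V ≈ 902559.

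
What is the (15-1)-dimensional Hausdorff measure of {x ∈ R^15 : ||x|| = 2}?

|∂B_15(2)| = 4194304·π^7/135135 ≈ 93743.5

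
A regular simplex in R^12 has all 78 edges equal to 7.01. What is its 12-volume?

V = (7.01^12 / 12!) · √((12+1) / 2^12) ≈ 1.65604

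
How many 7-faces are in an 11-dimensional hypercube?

Number of 7-faces = C(11,7) · 2^(11-7) = 330 · 16 = 5280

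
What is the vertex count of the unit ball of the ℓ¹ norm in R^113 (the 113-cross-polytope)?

Number of vertices = 2n = 226.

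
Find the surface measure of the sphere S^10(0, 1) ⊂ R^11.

|∂B_11(1)| = 64·π^5/945 ≈ 20.7251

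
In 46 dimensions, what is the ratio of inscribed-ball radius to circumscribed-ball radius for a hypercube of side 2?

r_in = 2/2 (half the side); r_out = 2√46/2 (half the diagonal). Ratio = 1/√46 ≈ 0.147442.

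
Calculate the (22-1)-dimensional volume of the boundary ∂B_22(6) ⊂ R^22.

|∂B_22(6)| = 2115832430592·π^11/175 ≈ 3.55707e+15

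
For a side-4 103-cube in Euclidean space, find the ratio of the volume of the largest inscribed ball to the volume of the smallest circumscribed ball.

V_in / V_out = (r_in/r_out)^103 = (1/√103)^103 = 103^(-103/2) ≈ 2.18214e-104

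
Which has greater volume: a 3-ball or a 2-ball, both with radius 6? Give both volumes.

V_3(6) ≈ 904.779. V_2(6) ≈ 113.097. The 3-ball is larger.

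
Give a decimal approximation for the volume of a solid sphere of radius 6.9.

The n-ball volume is π^(n/2)·r^n/Γ(n/2+1). With n=3, r=6.9: V ≈ 1376.06.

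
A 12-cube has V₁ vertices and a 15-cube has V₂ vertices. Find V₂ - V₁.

V₁ = 2^12 = 4096. V₂ = 2^15 = 32768. V₂ - V₁ = 28672.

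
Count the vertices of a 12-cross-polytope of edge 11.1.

The 12-dimensional cross-polytope has 2n = 2·12 = 24 vertices.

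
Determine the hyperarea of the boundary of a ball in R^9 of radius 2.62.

S_9(2.62) = 2·π^(9/2)·(2.62)^8 / Γ(9/2) ≈ 65912.9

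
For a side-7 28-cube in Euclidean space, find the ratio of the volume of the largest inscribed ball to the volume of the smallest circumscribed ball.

The radii are 7/2 and 7√28/2, so the volume ratio is (1/√28)^28 = 28^{-28/2} ≈ 5.49272e-21.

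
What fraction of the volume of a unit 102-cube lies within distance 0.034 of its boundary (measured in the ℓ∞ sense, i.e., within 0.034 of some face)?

1 - (1 - 2·0.034)^102 = 1 - 0.932^102 ≈ 0.999241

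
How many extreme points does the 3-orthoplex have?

The vertices are ±e_1, ..., ±e_3, so there are 2·3 = 6.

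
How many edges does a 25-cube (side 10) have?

Each of the 2^25 = 33554432 vertices has degree 25; total edges = 25·2^25/2 = 419430400.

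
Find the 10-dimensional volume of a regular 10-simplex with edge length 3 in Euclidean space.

Volume = 3^10 · √(11/2^10) / 10! ≈ 0.00168654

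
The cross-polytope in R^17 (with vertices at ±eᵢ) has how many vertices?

An n-cross-polytope has 2n vertices; here n = 17, giving 34.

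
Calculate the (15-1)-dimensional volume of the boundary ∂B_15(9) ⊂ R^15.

|∂B_15(9)| = 216905884017408·π^7/5005 ≈ 1.30893e+14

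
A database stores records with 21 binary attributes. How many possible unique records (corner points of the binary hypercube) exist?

Each vertex is a binary string of length 21, so there are 2^21 = 2097152.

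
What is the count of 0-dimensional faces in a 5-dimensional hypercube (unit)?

Choose 0 of 5 axes to span the face (C(5,0) = 1 way), then fix each of the remaining 5 coordinates at one of its two extreme values (2^5 = 32 ways): 1·32 = 32.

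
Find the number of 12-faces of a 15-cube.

Number of 12-faces = C(15,12) · 2^(15-12) = 455 · 8 = 3640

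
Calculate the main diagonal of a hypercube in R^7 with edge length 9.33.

d = √(9.33² + 9.33² + ... + 9.33²) [7 terms] = √(7·9.33²) = 9.33√7 ≈ 24.6849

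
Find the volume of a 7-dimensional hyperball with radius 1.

V_7(1) = π^(7/2) · (1)^7 / Γ(7/2 + 1) = 16·π^3/105 ≈ 4.72477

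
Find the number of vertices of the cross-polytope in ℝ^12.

Number of 0-faces = 2^(0+1) · C(12,0+1) = 2 · 12 = 24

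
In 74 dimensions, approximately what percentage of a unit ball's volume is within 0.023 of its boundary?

1 - (1-0.023)^74 ≈ 0.82127 ≈ 82.13%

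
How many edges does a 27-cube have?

Each of the 2^27 = 134217728 vertices has degree 27; total edges = 27·2^27/2 = 1811939328.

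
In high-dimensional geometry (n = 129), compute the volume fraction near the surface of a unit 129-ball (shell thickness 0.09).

1 - (1-0.09)^129 ≈ 0.999995 ≈ 99.999480%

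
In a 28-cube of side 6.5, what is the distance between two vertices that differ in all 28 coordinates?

The space diagonal of an n-cube of side s is s√n. Here 6.5·√28 ≈ 34.3948.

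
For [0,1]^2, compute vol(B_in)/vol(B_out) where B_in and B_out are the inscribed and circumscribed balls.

V_in / V_out = (r_in/r_out)^2 = (1/√2)^2 = 2^(-2/2) ≈ 0.5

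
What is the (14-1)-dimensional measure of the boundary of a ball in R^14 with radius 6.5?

|∂B_14(6.5)| = 302875106592253·π^7/2949120 ≈ 3.10185e+11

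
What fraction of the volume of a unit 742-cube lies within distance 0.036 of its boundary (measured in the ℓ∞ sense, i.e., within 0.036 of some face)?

1 - (1 - 2·0.036)^742 = 1 - 0.928^742 ≈ 1 - 8.329e-25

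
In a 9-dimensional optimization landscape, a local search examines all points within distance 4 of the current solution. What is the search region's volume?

The n-ball volume is π^(n/2)·r^n/Γ(n/2+1). With n=9, r=4: V = 8388608·π^4/945 ≈ 864684.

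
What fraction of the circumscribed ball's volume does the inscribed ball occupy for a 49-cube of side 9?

V_in / V_out = (r_in/r_out)^49 = (1/√49)^49 = 49^(-49/2) ≈ 3.89221e-42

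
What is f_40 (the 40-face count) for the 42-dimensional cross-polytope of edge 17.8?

Each 40-face is the convex hull of 41 vertices, one chosen as ±e_i from each of 41 distinct axes: 2^41·C(42,41) = 92358976733184.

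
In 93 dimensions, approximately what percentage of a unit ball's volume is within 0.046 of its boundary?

1 - (1-0.046)^93 ≈ 0.987469 ≈ 98.75%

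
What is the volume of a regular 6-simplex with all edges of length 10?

For a regular n-simplex with edge a, V = (a^n / n!)·√((n+1)/2^n). With a=10, n=6: V ≈ 459.332.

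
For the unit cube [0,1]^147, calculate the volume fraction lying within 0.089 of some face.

1 - (1 - 2·0.089)^147 = 1 - 0.822^147 ≈ 1 - 3.063e-13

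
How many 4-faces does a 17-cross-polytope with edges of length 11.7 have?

An n-cross-polytope has 2^(k+1)·C(n,k+1) k-faces. Here 2^5·C(17,5) = 32·6188 = 198016.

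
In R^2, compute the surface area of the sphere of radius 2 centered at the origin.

|∂B_2(2)| = 2πr = 2π·2 ≈ 12.5664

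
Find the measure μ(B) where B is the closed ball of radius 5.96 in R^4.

Volume = π^{4/2}·(5.96)^4/Γ(3) ≈ 6226.65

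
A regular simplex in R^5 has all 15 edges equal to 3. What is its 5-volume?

Volume = 3^5 · √(6/2^5) / 5! ≈ 0.876851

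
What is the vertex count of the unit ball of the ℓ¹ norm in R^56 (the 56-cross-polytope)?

An n-cross-polytope has 2n vertices; here n = 56, giving 112.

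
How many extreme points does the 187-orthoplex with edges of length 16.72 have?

The 187-dimensional cross-polytope has 2n = 2·187 = 374 vertices.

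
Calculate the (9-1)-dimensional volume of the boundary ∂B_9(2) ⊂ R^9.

S = n·V_n(r)/r = 9·V_9(2)/2 (volume-to-surface relation), giving 8192·π^4/105 ≈ 7599.76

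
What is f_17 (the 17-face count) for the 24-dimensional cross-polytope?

f_17(24-orthoplex) = 2^18 · (24 choose 18) = 35283533824.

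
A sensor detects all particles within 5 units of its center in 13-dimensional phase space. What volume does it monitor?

V_13(5) = π^(13/2) · (5)^13 / Γ(13/2 + 1) = 31250000000·π^6/27027 ≈ 1.11161e+09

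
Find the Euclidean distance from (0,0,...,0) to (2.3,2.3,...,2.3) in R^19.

Diagonal = √19 · 2.3 ≈ 10.0255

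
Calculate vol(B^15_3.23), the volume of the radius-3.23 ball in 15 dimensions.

Volume = π^{15/2}·(3.23)^15/Γ(17/2) ≈ 1.65755e+07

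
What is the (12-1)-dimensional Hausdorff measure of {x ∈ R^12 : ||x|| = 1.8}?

S = n·V_n(r)/r = 12·V_12(1.8)/1.8 (volume-to-surface relation), giving 10297.8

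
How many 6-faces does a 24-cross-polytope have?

An n-cross-polytope has 2^(k+1)·C(n,k+1) k-faces. Here 2^7·C(24,7) = 128·346104 = 44301312.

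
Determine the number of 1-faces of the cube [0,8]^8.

Number of 1-faces = C(8,1) · 2^(8-1) = 8 · 128 = 1024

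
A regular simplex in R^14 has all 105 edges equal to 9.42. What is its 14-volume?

Volume = 9.42^14 · √(15/2^14) / 14! ≈ 15.0363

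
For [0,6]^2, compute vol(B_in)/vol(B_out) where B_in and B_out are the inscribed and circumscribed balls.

Volume scales as r^n, and r_in/r_out = 1/√2, giving (1/√2)^2 ≈ 0.5.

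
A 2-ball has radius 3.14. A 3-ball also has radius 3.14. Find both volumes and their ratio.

V_2(3.14) ≈ 30.9748. V_3(3.14) ≈ 129.681. Ratio V_2/V_3 ≈ 0.2389.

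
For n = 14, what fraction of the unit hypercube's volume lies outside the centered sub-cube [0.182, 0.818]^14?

The inner cube has side 1-2·0.182 = 0.636 and volume (0.636)^14 ≈ 0.001772, so the shell holds 0.998228 of the volume.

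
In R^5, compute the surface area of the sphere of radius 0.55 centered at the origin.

S = n·V_n(r)/r = 5·V_5(0.55)/0.55 (volume-to-surface relation), giving 2.40835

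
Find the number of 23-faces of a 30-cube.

f_23(30-cube) = (30 choose 23) · 2^7 = 260582400.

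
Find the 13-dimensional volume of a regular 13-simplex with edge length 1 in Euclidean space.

V = (1^13 / 13!) · √((13+1) / 2^13) ≈ 6.63879e-12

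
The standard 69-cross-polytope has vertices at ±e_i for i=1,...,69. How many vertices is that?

The 69-dimensional cross-polytope has 2n = 2·69 = 138 vertices.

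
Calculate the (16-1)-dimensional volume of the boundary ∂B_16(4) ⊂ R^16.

S = n·V_n(r)/r = 16·V_16(4)/4 (volume-to-surface relation), giving 134217728·π^8/315 ≈ 4.04295e+09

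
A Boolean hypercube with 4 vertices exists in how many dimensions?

n = log_2(4) = 2.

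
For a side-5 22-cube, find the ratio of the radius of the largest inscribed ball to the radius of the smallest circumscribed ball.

r_in / r_out = (5/2) / (5√22/2) = 1/√22 ≈ 0.213201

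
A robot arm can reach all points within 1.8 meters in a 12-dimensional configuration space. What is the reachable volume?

V_12(1.8) = π^(12/2) · (1.8)^12 / Γ(12/2 + 1) ≈ 1544.67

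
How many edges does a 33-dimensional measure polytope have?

Each of the 2^33 = 8589934592 vertices has degree 33; total edges = 33·2^33/2 = 141733920768.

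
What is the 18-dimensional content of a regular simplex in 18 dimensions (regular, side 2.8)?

V = (2.8^18 / 18!) · √((18+1) / 2^18) ≈ 1.48803e-10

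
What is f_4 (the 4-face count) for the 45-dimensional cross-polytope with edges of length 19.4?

An n-cross-polytope has 2^(k+1)·C(n,k+1) k-faces. Here 2^5·C(45,5) = 32·1221759 = 39096288.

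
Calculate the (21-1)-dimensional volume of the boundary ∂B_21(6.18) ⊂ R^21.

The surface area of an n-ball is 2π^(n/2) r^(n-1) / Γ(n/2). For n=21, r=6.18: 1.93436e+15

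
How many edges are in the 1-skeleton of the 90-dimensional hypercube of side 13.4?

The 90-cube has n·2^(n-1) = 90·2^89 = 90·618970019642690137449562112 = 55707301767842112370460590080 edges.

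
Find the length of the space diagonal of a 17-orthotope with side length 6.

The space diagonal of an n-cube of side s is s√n. Here 6·√17 ≈ 24.7386.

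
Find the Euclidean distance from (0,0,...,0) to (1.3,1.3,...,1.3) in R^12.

||(1.3,1.3,...,1.3)|| = √(12)·1.3 ≈ 4.50333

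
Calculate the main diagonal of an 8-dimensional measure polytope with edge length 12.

||(12,12,...,12)|| = √(8)·12 ≈ 33.9411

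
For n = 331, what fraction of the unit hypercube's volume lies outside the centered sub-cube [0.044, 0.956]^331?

The inner cube has side 1-2·0.044 = 0.912 and volume (0.912)^331 ≈ 5.732e-14, so the shell holds 1 - 5.732e-14 of the volume.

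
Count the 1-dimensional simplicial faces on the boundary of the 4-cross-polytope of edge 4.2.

Each 1-face is the convex hull of 2 vertices, one chosen as ±e_i from each of 2 distinct axes: 2^2·C(4,2) = 24.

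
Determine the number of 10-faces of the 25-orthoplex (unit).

Number of 10-faces = 2^(10+1) · C(25,10+1) = 2048 · 4457400 = 9128755200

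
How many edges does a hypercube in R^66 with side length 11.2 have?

Each of the 2^66 = 73786976294838206464 vertices has degree 66; total edges = 66·2^66/2 = 2434970217729660813312.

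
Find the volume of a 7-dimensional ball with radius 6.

The n-ball volume is π^(n/2)·r^n/Γ(n/2+1). With n=7, r=6: V = 1492992·π^3/35 ≈ 1.32263e+06.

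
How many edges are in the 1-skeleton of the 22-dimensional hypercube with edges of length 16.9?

The 22-cube has n·2^(n-1) = 22·2^21 = 22·2097152 = 46137344 edges.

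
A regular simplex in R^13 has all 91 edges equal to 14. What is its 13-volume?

Volume = 14^13 · √(14/2^13) / 13! ≈ 5269.3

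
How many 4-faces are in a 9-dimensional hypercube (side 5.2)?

f_4(9-cube) = (9 choose 4) · 2^5 = 4032.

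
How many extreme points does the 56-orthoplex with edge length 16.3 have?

The vertices are ±e_1, ..., ±e_56, so there are 2·56 = 112.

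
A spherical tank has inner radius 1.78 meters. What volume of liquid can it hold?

Volume = π^{3/2}·(1.78)^3/Γ(5/2) ≈ 23.6237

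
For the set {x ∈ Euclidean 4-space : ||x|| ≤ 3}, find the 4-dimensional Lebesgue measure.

V = 81·π^2/2 ≈ 399.719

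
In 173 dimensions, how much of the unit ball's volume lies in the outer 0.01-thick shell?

1 - (1-0.01)^173 ≈ 0.824253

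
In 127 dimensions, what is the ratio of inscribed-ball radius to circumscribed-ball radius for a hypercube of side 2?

r_in / r_out = (2/2) / (2√127/2) = 1/√127 ≈ 0.0887357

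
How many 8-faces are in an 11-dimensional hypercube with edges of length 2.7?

Number of 8-faces = C(11,8) · 2^(11-8) = 165 · 8 = 1320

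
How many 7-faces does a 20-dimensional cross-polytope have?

Number of 7-faces = 2^(7+1) · C(20,7+1) = 256 · 125970 = 32248320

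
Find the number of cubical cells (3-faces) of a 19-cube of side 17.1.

f_3(19-cube) = (19 choose 3) · 2^16 = 63504384.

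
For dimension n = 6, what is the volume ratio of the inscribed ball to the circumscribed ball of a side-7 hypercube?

V_in / V_out = (r_in/r_out)^6 = (1/√6)^6 = 6^(-6/2) ≈ 0.00462963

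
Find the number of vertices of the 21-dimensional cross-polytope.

An n-cross-polytope has 2n vertices; here n = 21, giving 42.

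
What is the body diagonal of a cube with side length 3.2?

The space diagonal of an n-cube of side s is s√n. Here 3.2·√3 ≈ 5.54256.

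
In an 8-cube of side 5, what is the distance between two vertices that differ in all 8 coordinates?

Diagonal = √8 · 5 ≈ 14.1421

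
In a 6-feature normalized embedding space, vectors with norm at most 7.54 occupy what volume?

V_6(7.54) = π^(6/2) · (7.54)^6 / Γ(6/2 + 1) ≈ 949569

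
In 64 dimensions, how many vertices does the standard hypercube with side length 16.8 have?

The 64-cube has 2^64 = 18446744073709551616 vertices.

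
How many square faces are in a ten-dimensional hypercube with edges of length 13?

Choose 2 of 10 axes to span the face (C(10,2) = 45 ways), then fix each of the remaining 8 coordinates at one of its two extreme values (2^8 = 256 ways): 45·256 = 11520.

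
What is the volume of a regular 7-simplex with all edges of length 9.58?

V_7 = √(8) · 9.58^7 / (7! · 2^(7/2)) ≈ 367.34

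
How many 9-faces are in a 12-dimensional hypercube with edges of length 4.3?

Choose 9 of 12 axes to span the face (C(12,9) = 220 ways), then fix each of the remaining 3 coordinates at one of its two extreme values (2^3 = 8 ways): 220·8 = 1760.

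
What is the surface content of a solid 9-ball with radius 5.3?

S = n·V_n(r)/r = 9·V_9(5.3)/5.3 (volume-to-surface relation), giving 1.84828e+07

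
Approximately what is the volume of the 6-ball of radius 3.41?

V_6(3.41) = π^(6/2) · (3.41)^6 / Γ(6/2 + 1) ≈ 8125.02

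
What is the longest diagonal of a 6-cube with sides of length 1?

||(1,1,...,1)|| = √(6)·1 ≈ 2.44949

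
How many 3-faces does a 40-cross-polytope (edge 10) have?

Number of 3-faces = 2^(3+1) · C(40,3+1) = 16 · 91390 = 1462240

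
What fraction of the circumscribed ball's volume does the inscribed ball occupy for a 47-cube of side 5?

The radii are 5/2 and 5√47/2, so the volume ratio is (1/√47)^47 = 47^{-47/2} ≈ 5.07809e-40.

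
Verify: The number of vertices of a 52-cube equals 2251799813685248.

False. The 52-cube has 2^52 = 4503599627370496 vertices.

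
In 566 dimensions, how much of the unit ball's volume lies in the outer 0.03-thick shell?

Shell fraction = 1 - (1-0.03)^566 ≈ 0.9999999674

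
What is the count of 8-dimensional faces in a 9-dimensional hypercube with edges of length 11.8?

f_8(9-cube) = (9 choose 8) · 2^1 = 18.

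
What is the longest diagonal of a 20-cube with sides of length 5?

Diagonal = √20 · 5 ≈ 22.3607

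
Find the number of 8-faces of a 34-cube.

Number of 8-faces = C(34,8) · 2^(34-8) = 18156204 · 67108864 = 1218442224992256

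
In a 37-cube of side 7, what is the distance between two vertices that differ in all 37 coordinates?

||(7,7,...,7)|| = √(37)·7 ≈ 42.5793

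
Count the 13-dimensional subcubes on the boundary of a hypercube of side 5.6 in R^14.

Number of 13-faces = C(14,13) · 2^(14-13) = 14 · 2 = 28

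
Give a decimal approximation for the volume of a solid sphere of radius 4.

The n-ball volume is π^(n/2)·r^n/Γ(n/2+1). With n=3, r=4: V = 256·π/3 ≈ 268.083.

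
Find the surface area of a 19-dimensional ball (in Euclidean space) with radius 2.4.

|∂B_19(2.4)| ≈ 6.1822e+06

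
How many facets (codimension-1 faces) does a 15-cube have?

Choose 14 of 15 axes to span the face (C(15,14) = 15 ways), then fix each of the remaining 1 coordinate at one of its two extreme values (2^1 = 2 ways): 15·2 = 30.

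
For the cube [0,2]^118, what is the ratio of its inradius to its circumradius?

r_in / r_out = (2/2) / (2√118/2) = 1/√118 ≈ 0.0920575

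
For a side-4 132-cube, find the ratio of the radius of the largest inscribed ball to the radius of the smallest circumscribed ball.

r_in = 4/2 (half the side); r_out = 4√132/2 (half the diagonal). Ratio = 1/√132 ≈ 0.0870388.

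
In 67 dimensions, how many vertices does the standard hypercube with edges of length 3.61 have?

Number of vertices = 2^67 = 147573952589676412928.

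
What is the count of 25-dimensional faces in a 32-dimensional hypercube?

An n-cube has C(n,k)·2^(n-k) k-faces. Here C(32,25)·2^7 = 3365856·128 = 430829568.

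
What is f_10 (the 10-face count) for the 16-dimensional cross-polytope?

Each 10-face is the convex hull of 11 vertices, one chosen as ±e_i from each of 11 distinct axes: 2^11·C(16,11) = 8945664.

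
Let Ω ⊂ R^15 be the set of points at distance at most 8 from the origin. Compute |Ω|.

Volume = π^{15/2}·(8)^15/Γ(17/2) = 9007199254740992·π^7/2027025 ≈ 1.34208e+13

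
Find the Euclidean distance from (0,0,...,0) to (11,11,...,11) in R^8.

Diagonal = √8 · 11 ≈ 31.1127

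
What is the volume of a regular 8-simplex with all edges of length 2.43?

Volume = 2.43^8 · √(9/2^8) / 8! ≈ 0.00565368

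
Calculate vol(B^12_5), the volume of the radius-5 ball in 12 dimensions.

Volume = π^{12/2}·(5)^12/Γ(7) = 48828125·π^6/144 ≈ 3.25992e+08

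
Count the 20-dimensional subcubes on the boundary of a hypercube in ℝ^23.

An n-cube has C(n,k)·2^(n-k) k-faces. Here C(23,20)·2^3 = 1771·8 = 14168.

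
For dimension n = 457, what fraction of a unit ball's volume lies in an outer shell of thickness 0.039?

1 - (1-0.039)^457 ≈ 0.9999999873 ≈ 99.999999%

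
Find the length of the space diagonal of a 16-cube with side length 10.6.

Diagonal = √16 · 10.6 = 42.4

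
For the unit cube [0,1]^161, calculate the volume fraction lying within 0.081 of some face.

The inner cube has side 1-2·0.081 = 0.838 and volume (0.838)^161 ≈ 4.388e-13, so the shell holds 1 - 4.388e-13 of the volume.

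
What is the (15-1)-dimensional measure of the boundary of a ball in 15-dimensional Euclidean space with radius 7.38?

|∂B_15(7.38)| ≈ 8.13411e+12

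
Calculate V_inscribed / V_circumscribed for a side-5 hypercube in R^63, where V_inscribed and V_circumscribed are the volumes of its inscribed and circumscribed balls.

V_in/V_out = n^(-n/2) = 63^(-63/2) ≈ 2.09302e-57.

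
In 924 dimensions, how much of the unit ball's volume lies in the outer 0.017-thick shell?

V(inner)/V(outer) = ((1-0.017)/1)^924 ≈ 1.317e-07, so the shell fraction is 0.9999998683.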